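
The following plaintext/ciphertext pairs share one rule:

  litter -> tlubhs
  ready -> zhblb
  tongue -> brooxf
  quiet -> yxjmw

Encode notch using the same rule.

A repeating key of period 3 is used — shifts +8, +3, +1 over and over.
Applying it to notch: n+8=v, o+3=r, t+1=u, c+8=k, h+3=k.

vrukk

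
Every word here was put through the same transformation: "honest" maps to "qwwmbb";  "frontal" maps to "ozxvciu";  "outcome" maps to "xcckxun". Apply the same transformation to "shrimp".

bpaqvx

Shifts by position in honest: pos 0: h→q (+9), pos 1: o→w (+8), pos 2: n→w (+9), pos 3: e→m (+8) — repeating every 2. A repeating key of period 2 is used — shifts +9, +8 over and over.
For shrimp: s+9=b, h+8=p, r+9=a, i+8=q, m+9=v, p+8=x.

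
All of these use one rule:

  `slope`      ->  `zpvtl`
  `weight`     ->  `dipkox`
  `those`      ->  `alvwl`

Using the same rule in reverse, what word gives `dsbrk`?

Shifts by position in slope: pos 0: s→z (+7), pos 1: l→p (+4), pos 2: o→v (+7), pos 3: p→t (+4) — repeating every 2. It's a Vigenère-style cipher with numeric key [7,4]: position i shifts by key[i mod 2].
Decoding dsbrk: d−7=w, s−4=o, b−7=u, r−4=n, k−7=d.

wound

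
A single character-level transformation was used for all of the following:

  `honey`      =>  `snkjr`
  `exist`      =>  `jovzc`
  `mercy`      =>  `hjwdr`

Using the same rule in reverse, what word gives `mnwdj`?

force

h(7)→s(18) and o(14)→n(13) fit y≡3x+23 (mod 26); the inverse of 3 mod 26 is 9. Each letter's alphabet position (a=0..z=25) is mapped through 3·x+23 mod 26 — an affine cipher.
Decoding mnwdj: m(12)→9·(12−23)≡5=f; n(13)→9·(13−23)≡14=o; w(22)→9·(22−23)≡17=r; d(3)→9·(3−23)≡2=c; j(9)→9·(9−23)≡4=e (all mod 26).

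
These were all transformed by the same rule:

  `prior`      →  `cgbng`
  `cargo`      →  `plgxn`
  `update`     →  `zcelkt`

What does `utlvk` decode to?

least

p(15)→c(2) and r(17)→g(6) fit y≡15x+11 (mod 26); the inverse of 15 mod 26 is 7. Each letter's alphabet position (a=0..z=25) is mapped through 15·x+11 mod 26 — an affine cipher.
Decoding utlvk: u(20)→7·(20−11)≡11=l; t(19)→7·(19−11)≡4=e; l(11)→7·(11−11)≡0=a; v(21)→7·(21−11)≡18=s; k(10)→7·(10−11)≡19=t (all mod 26).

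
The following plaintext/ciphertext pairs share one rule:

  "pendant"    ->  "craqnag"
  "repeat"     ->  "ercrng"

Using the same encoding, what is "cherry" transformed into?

pureel

Compare letters: p→c is +13, e→r is +13, n→a is +13 — a constant shift. Each letter is shifted forward by 13 in the alphabet (a Caesar shift of +13).
On cherry: c+13=p, h+13=u, e+13=r, r+13=e, r+13=e, y+13=l.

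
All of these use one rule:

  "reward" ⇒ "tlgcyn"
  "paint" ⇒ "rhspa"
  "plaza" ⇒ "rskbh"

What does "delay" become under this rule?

flvcf

The shifts repeat in a cycle of length 3: positions 0,1,… shift by +2, +7, +10, then the pattern repeats.
Applying it to delay: d+2=f, e+7=l, l+10=v, a+2=c, y+7=f.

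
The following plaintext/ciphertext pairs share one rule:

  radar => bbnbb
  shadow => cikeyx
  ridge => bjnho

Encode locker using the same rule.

Shifts by position in radar: pos 0: r→b (+10), pos 1: a→b (+1), pos 2: d→n (+10), pos 3: a→b (+1) — repeating every 2. The shifts repeat in a cycle of length 2: positions 0,1,… shift by +10, +1, then the pattern repeats.
For locker: l+10=v, o+1=p, c+10=m, k+1=l, e+10=o, r+1=s.

vpmlos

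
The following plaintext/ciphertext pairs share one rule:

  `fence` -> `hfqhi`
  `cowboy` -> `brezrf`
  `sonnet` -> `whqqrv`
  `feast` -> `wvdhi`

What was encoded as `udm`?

The output letters match the input read backwards, each shifted +3: fence reversed is ecnef. Read the word backwards and shift each letter +3.
Reversing it on udm: shift back: u−3=r, d−3=a, m−3=j → raj; then reverse → jar.

jar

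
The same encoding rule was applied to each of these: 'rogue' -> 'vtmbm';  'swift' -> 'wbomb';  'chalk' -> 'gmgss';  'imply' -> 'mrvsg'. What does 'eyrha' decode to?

atlas

Each letter shifts forward by (position + 4), i.e. 4, 5, 6, … — the shift grows by one for each successive letter.
Undoing it on eyrha: e−4=a, y−5=t, r−6=l, h−7=a, a−8=s.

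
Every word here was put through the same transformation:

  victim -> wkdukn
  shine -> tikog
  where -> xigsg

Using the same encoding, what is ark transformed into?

The shift depends on letter class: consonant v→w is +1, but vowel i→k is +2. The rule splits by letter class: vowels +2, consonants +1.
On ark: a(vowel)+2=c, r(cons)+1=s, k(cons)+1=l.

csl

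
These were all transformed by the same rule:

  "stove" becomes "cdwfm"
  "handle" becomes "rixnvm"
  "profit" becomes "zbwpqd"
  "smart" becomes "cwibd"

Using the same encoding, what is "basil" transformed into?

The shift depends on letter class: consonant s→c is +10, but vowel o→w is +8. Two shifts are in play — +8 for a/e/i/o/u, +10 for every other letter.
On basil: b(cons)+10=l, a(vowel)+8=i, s(cons)+10=c, i(vowel)+8=q, l(cons)+10=v.

licqv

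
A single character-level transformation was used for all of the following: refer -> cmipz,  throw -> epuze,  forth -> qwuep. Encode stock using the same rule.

dbrns

Shifts by position in refer: pos 0: r→c (+11), pos 1: e→m (+8), pos 2: f→i (+3), pos 3: e→p (+11), pos 4: r→z (+8) — repeating every 3. It's a Vigenère-style cipher with numeric key [11,8,3]: position i shifts by key[i mod 3].
For stock: s+11=d, t+8=b, o+3=r, c+11=n, k+8=s.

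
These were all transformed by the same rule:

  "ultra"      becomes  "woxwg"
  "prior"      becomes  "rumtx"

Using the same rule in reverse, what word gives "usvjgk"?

spread

The shift increases by 1 at each position, starting from +2: 2, 3, 4, ….
Reversing it on usvjgk: u−2=s, s−3=p, v−4=r, j−5=e, g−6=a, k−7=d.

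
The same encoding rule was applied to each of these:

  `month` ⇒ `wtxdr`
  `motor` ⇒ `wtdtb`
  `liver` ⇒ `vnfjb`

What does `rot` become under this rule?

The shift depends on letter class: consonant m→w is +10, but vowel o→t is +5. The rule splits by letter class: vowels +5, consonants +10.
On rot: r(cons)+10=b, o(vowel)+5=t, t(cons)+10=d.

btd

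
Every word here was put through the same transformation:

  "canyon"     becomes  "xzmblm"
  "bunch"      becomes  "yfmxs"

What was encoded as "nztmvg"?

This is the alphabet-reversal cipher (Atbash): a becomes z, b becomes y, etc.
Decoding nztmvg: n↔m, z↔a, t↔g, m↔n, v↔e, g↔t.

magnet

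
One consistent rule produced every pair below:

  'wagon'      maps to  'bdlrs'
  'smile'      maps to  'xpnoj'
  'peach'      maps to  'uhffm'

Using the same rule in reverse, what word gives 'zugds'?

Shifts by position in wagon: pos 0: w→b (+5), pos 1: a→d (+3), pos 2: g→l (+5), pos 3: o→r (+3) — repeating every 2. It's a Vigenère-style cipher with numeric key [5,3]: position i shifts by key[i mod 2].
Decoding zugds: z−5=u, u−3=r, g−5=b, d−3=a, s−5=n.

urban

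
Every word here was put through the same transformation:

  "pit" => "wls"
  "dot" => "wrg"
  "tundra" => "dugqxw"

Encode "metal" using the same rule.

odwhp

The output letters match the input read backwards, each shifted +3: pit reversed is tip. Two steps: reverse the string, then apply a Caesar shift of +3.
On metal: reverse → latem; then shift: l+3=o, a+3=d, t+3=w, e+3=h, m+3=p.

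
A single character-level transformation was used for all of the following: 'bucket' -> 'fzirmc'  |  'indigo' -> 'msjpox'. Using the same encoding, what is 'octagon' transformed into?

shzhoxx

In bucket: b→f is +4, u→z is +5, c→i is +6, k→r is +7 — the shift increases by 1 each position. Letter i (0-indexed) is shifted by i+4, so successive shifts are 4, 5, 6, ….
For octagon: o+4=s, c+5=h, t+6=z, a+7=h, g+8=o, o+9=x, n+10=x.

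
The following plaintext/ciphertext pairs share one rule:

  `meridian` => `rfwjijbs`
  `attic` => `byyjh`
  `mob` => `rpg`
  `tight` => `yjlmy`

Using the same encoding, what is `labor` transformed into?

The shift depends on letter class: consonant m→r is +5, but vowel e→f is +1. Vowels shift forward by 1 and consonants shift forward by 5.
On labor: l(cons)+5=q, a(vowel)+1=b, b(cons)+5=g, o(vowel)+1=p, r(cons)+5=w.

qbgpw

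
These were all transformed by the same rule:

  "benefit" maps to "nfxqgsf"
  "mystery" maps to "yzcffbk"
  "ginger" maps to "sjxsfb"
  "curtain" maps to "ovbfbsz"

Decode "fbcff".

Shifts by position in benefit: pos 0: b→n (+12), pos 1: e→f (+1), pos 2: n→x (+10), pos 3: e→q (+12), pos 4: f→g (+1), pos 5: i→s (+10) — repeating every 3. A repeating key of period 3 is used — shifts +12, +1, +10 over and over.
Decoding fbcff: f−12=t, b−1=a, c−10=s, f−12=t, f−1=e.

taste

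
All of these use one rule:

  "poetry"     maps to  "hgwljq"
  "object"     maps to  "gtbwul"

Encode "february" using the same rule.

xwtjmsjq

Compare letters: p→h is +18, o→g is +18, e→w is +18 — a constant shift. Each letter is shifted forward by 18 in the alphabet (a Caesar shift of +18).
For february: f+18=x, e+18=w, b+18=t, r+18=j, u+18=m, a+18=s, r+18=j, y+18=q.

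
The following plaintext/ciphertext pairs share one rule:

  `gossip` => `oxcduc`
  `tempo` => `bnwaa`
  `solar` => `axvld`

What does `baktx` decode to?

trail

In gossip: g→o is +8, o→x is +9, s→c is +10, s→d is +11 — the shift increases by 1 each position. Each letter shifts forward by (position + 8), i.e. 8, 9, 10, … — the shift grows by one for each successive letter.
Decoding baktx: b−8=t, a−9=r, k−10=a, t−11=i, x−12=l.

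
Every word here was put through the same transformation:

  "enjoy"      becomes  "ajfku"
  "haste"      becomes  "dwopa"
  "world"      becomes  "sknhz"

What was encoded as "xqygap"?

bucket

Compare letters: e→a is +22, n→j is +22, j→f is +22 — a constant shift. Every letter moves 22 places later in the alphabet, wrapping around z→a.
Undoing it on xqygap: x−22=b, q−22=u, y−22=c, g−22=k, a−22=e, p−22=t.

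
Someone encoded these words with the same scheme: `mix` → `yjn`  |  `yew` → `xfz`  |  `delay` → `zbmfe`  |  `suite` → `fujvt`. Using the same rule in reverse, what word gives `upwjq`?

Read the word backwards and shift each letter +1.
Reversing it on upwjq: shift back: u−1=t, p−1=o, w−1=v, j−1=i, q−1=p → tovip; then reverse → pivot.

pivot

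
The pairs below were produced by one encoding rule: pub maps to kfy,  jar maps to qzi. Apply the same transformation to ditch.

wrgxs

Each pair mirrors across the alphabet (p↔k, u↔f, b↔y): positions sum to 25. Each letter is replaced by its mirror in the alphabet: a↔z, b↔y, c↔x, and so on (the Atbash cipher).
For ditch: d↔w, i↔r, t↔g, c↔x, h↔s.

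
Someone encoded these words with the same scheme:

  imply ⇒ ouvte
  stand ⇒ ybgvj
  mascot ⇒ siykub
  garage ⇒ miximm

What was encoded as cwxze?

worry

Shifts by position in imply: pos 0: i→o (+6), pos 1: m→u (+8), pos 2: p→v (+6), pos 3: l→t (+8) — repeating every 2. A repeating key of period 2 is used — shifts +6, +8 over and over.
Reversing it on cwxze: c−6=w, w−8=o, x−6=r, z−8=r, e−6=y.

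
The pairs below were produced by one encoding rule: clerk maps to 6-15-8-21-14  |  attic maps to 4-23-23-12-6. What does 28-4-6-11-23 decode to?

yacht

c is letter #3 and maps to 6: an offset of 3. Letters become their 1-based position plus 3 (so a→4, b→5, …).
Decoding 28-4-6-11-23: 28→(28−3)÷1=25=y, 4→(4−3)÷1=1=a, 6→(6−3)÷1=3=c, 11→(11−3)÷1=8=h, 23→(23−3)÷1=20=t.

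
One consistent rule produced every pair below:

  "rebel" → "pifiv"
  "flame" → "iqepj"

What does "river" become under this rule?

Two steps: reverse the string, then apply a Caesar shift of +4.
For river: reverse → revir; then shift: r+4=v, e+4=i, v+4=z, i+4=m, r+4=v.

vizmv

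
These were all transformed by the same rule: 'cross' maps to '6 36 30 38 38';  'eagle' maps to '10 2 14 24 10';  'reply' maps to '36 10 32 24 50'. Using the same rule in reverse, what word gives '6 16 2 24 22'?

chalk

c(#3)→6 and r(#18)→36: differences scale by 2, so n = 2·pos + 0. Each letter becomes 2×(its alphabet position, a=1..z=26).
Reversing it on 6 16 2 24 22: 6→(6−0)÷2=3=c, 16→(16−0)÷2=8=h, 2→(2−0)÷2=1=a, 24→(24−0)÷2=12=l, 22→(22−0)÷2=11=k.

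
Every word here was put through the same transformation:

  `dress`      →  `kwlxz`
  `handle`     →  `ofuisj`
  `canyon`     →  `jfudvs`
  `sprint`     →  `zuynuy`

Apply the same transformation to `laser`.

sfzjy

It's a Vigenère-style cipher with numeric key [7,5]: position i shifts by key[i mod 2].
On laser: l+7=s, a+5=f, s+7=z, e+5=j, r+7=y.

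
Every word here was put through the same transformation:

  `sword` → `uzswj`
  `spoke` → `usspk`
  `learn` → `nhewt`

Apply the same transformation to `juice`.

Letter i (0-indexed) is shifted by i+2, so successive shifts are 2, 3, 4, ….
For juice: j+2=l, u+3=x, i+4=m, c+5=h, e+6=k.

lxmhk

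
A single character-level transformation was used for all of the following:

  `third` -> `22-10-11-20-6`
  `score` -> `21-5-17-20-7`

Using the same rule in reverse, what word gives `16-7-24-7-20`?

Each letter is replaced by its alphabet position (a=1..z=26) + 2.
Decoding 16-7-24-7-20: 16→(16−2)÷1=14=n, 7→(7−2)÷1=5=e, 24→(24−2)÷1=22=v, 7→(7−2)÷1=5=e, 20→(20−2)÷1=18=r.

never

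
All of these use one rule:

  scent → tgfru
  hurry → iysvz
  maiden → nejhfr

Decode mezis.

layer

It's a Vigenère-style cipher with numeric key [1,4]: position i shifts by key[i mod 2].
Undoing it on mezis: m−1=l, e−4=a, z−1=y, i−4=e, s−1=r.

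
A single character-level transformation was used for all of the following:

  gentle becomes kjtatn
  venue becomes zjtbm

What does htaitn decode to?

In gentle: g→k is +4, e→j is +5, n→t is +6, t→a is +7 — the shift increases by 1 each position. The shift increases by 1 at each position, starting from +4: 4, 5, 6, ….
Reversing it on htaitn: h−4=d, t−5=o, a−6=u, i−7=b, t−8=l, n−9=e.

double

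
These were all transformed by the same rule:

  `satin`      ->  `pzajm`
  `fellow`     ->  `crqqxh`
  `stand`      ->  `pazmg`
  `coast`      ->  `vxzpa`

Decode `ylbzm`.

s(18)→p(15) and a(0)→z(25) fit y≡11x+25 (mod 26); the inverse of 11 mod 26 is 19. Each letter's alphabet position (a=0..z=25) is mapped through 11·x+25 mod 26 — an affine cipher.
Decoding ylbzm: y(24)→19·(24−25)≡7=h; l(11)→19·(11−25)≡20=u; b(1)→19·(1−25)≡12=m; z(25)→19·(25−25)≡0=a; m(12)→19·(12−25)≡13=n (all mod 26).

human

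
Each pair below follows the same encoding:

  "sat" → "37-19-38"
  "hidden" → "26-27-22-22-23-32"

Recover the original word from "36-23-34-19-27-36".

s is letter #19 and maps to 37: an offset of 18. The number is (letter's place in the alphabet, a=1) + 18.
Decoding 36-23-34-19-27-36: 36→(36−18)÷1=18=r, 23→(23−18)÷1=5=e, 34→(34−18)÷1=16=p, 19→(19−18)÷1=1=a, 27→(27−18)÷1=9=i, 36→(36−18)÷1=18=r.

repair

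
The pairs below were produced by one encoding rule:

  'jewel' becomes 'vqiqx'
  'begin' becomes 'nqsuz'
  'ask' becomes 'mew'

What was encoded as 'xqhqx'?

level

Compare letters: j→v is +12, e→q is +12, w→i is +12 — a constant shift. This is a Caesar cipher with shift 12.
Decoding xqhqx: x−12=l, q−12=e, h−12=v, q−12=e, x−12=l.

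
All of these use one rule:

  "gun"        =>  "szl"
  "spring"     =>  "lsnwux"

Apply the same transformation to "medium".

rznijr

The output letters match the input read backwards, each shifted +5: gun reversed is nug. Read the word backwards and shift each letter +5.
For medium: reverse → muidem; then shift: m+5=r, u+5=z, i+5=n, d+5=i, e+5=j, m+5=r.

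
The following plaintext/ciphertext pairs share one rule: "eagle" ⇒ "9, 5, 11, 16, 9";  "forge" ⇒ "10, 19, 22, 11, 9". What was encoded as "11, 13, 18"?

gin

e is letter #5 and maps to 9: an offset of 4. Each letter is replaced by its alphabet position (a=1..z=26) + 4.
Decoding 11, 13, 18: 11→(11−4)÷1=7=g, 13→(13−4)÷1=9=i, 18→(18−4)÷1=14=n.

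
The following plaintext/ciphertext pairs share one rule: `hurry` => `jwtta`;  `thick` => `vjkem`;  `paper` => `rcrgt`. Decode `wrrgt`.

upper

Compare letters: h→j is +2, u→w is +2, r→t is +2 — a constant shift. This is a Caesar cipher with shift 2.
Decoding wrrgt: w−2=u, r−2=p, r−2=p, g−2=e, t−2=r.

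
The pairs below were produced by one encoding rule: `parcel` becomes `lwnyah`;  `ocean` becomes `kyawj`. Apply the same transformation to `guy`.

This is a Caesar cipher with shift 22.
Applying it to guy: g+22=c, u+22=q, y+22=u.

cqu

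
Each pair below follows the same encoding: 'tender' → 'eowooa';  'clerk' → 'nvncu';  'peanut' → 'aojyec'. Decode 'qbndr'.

fresh

Shifts by position in tender: pos 0: t→e (+11), pos 1: e→o (+10), pos 2: n→w (+9), pos 3: d→o (+11), pos 4: e→o (+10), pos 5: r→a (+9) — repeating every 3. A repeating key of period 3 is used — shifts +11, +10, +9 over and over.
Decoding qbndr: q−11=f, b−10=r, n−9=e, d−11=s, r−10=h.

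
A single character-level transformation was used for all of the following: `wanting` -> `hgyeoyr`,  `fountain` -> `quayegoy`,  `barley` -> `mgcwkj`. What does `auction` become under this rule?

Vowels shift forward by 6 and consonants shift forward by 11.
On auction: a(vowel)+6=g, u(vowel)+6=a, c(cons)+11=n, t(cons)+11=e, i(vowel)+6=o, o(vowel)+6=u, n(cons)+11=y.

ganeouy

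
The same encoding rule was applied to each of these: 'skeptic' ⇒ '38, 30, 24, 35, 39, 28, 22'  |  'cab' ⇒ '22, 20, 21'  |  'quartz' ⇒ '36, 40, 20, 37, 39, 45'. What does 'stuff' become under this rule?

Each letter is replaced by its alphabet position (a=1..z=26) + 19.
On stuff: s=19→38, t=20→39, u=21→40, f=6→25, f=6→25.

38, 39, 40, 25, 25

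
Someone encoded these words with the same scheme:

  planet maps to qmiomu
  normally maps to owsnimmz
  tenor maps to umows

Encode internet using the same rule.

The shift depends on letter class: consonant p→q is +1, but vowel a→i is +8. Vowels shift forward by 8 and consonants shift forward by 1.
Applying it to internet: i(vowel)+8=q, n(cons)+1=o, t(cons)+1=u, e(vowel)+8=m, r(cons)+1=s, n(cons)+1=o, e(vowel)+8=m, t(cons)+1=u.

qoumsomu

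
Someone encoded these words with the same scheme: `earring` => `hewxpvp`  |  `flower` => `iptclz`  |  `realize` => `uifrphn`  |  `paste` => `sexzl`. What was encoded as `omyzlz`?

litter

In earring: e→h is +3, a→e is +4, r→w is +5, r→x is +6 — the shift increases by 1 each position. The shift increases by 1 at each position, starting from +3: 3, 4, 5, ….
Decoding omyzlz: o−3=l, m−4=i, y−5=t, z−6=t, l−7=e, z−8=r.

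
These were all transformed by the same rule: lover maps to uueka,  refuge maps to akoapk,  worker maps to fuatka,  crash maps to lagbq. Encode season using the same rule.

bkgbuw

The shift depends on letter class: consonant l→u is +9, but vowel o→u is +6. Two shifts are in play — +6 for a/e/i/o/u, +9 for every other letter.
On season: s(cons)+9=b, e(vowel)+6=k, a(vowel)+6=g, s(cons)+9=b, o(vowel)+6=u, n(cons)+9=w.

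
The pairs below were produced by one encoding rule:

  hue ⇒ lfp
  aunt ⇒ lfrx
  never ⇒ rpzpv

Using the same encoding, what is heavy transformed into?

lplzc

The shift depends on letter class: consonant h→l is +4, but vowel u→f is +11. Vowels shift forward by 11 and consonants shift forward by 4.
Applying it to heavy: h(cons)+4=l, e(vowel)+11=p, a(vowel)+11=l, v(cons)+4=z, y(cons)+4=c.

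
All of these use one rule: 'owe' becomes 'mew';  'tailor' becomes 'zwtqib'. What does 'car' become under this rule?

The output letters match the input read backwards, each shifted +8: owe reversed is ewo. Read the word backwards and shift each letter +8.
Applying it to car: reverse → rac; then shift: r+8=z, a+8=i, c+8=k.

zik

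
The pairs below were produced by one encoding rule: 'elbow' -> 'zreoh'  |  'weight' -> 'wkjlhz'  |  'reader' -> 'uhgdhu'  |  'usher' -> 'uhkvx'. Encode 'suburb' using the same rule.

The output letters match the input read backwards, each shifted +3: elbow reversed is woble. Two steps: reverse the string, then apply a Caesar shift of +3.
For suburb: reverse → brubus; then shift: b+3=e, r+3=u, u+3=x, b+3=e, u+3=x, s+3=v.

euxexv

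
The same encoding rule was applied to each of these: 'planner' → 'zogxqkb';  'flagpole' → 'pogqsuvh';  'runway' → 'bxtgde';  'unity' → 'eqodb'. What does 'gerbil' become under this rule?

A repeating key of period 3 is used — shifts +10, +3, +6 over and over.
For gerbil: g+10=q, e+3=h, r+6=x, b+10=l, i+3=l, l+6=r.

qhxllr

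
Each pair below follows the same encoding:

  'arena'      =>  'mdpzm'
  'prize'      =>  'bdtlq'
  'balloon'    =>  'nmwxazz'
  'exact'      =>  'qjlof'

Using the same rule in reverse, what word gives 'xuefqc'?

Shifts by position in arena: pos 0: a→m (+12), pos 1: r→d (+12), pos 2: e→p (+11), pos 3: n→z (+12), pos 4: a→m (+12) — repeating every 3. It's a Vigenère-style cipher with numeric key [12,12,11]: position i shifts by key[i mod 3].
Undoing it on xuefqc: x−12=l, u−12=i, e−11=t, f−12=t, q−12=e, c−11=r.

litter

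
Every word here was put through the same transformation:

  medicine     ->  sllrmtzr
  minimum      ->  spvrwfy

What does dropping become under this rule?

jywyztzt

Letter i (0-indexed) is shifted by i+6, so successive shifts are 6, 7, 8, ….
On dropping: d+6=j, r+7=y, o+8=w, p+9=y, p+10=z, i+11=t, n+12=z, g+13=t.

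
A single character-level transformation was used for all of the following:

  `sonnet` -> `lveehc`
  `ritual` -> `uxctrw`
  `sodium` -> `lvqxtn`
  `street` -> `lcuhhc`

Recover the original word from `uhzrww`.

recall

s(18)→l(11) and o(14)→v(21) fit y≡17x+17 (mod 26); the inverse of 17 mod 26 is 23. Treating letters as 0–25, the rule is x ↦ 17x + 17 (mod 26).
Reversing it on uhzrww: u(20)→23·(20−17)≡17=r; h(7)→23·(7−17)≡4=e; z(25)→23·(25−17)≡2=c; r(17)→23·(17−17)≡0=a; w(22)→23·(22−17)≡11=l; w(22)→23·(22−17)≡11=l (all mod 26).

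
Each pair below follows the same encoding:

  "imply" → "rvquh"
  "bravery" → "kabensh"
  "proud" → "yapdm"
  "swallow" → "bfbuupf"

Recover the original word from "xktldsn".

Shifts by position in imply: pos 0: i→r (+9), pos 1: m→v (+9), pos 2: p→q (+1), pos 3: l→u (+9), pos 4: y→h (+9) — repeating every 3. The shifts repeat in a cycle of length 3: positions 0,1,… shift by +9, +9, +1, then the pattern repeats.
Decoding xktldsn: x−9=o, k−9=b, t−1=s, l−9=c, d−9=u, s−1=r, n−9=e.

obscure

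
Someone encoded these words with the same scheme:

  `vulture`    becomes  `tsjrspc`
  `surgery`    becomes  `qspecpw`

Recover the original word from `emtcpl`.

govern

Compare letters: v→t is +24, u→s is +24, l→j is +24 — a constant shift. Each letter is shifted forward by 24 in the alphabet (a Caesar shift of +24).
Undoing it on emtcpl: e−24=g, m−24=o, t−24=v, c−24=e, p−24=r, l−24=n.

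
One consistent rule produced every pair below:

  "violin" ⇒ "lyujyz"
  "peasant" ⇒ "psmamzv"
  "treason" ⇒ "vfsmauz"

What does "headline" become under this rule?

dsmxjyzs

v(21)→l(11) and i(8)→y(24) fit y≡21x+12 (mod 26); the inverse of 21 mod 26 is 5. Each letter's alphabet position (a=0..z=25) is mapped through 21·x+12 mod 26 — an affine cipher.
For headline: h(7)→21·7+12≡3=d; e(4)→21·4+12≡18=s; a(0)→21·0+12≡12=m; d(3)→21·3+12≡23=x; l(11)→21·11+12≡9=j; i(8)→21·8+12≡24=y; n(13)→21·13+12≡25=z; e(4)→21·4+12≡18=s (all mod 26).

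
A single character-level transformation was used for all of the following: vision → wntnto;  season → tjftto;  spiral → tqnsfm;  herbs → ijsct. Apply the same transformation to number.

The shift depends on letter class: consonant v→w is +1, but vowel i→n is +5. Vowels shift forward by 5 and consonants shift forward by 1.
Applying it to number: n(cons)+1=o, u(vowel)+5=z, m(cons)+1=n, b(cons)+1=c, e(vowel)+5=j, r(cons)+1=s.

ozncjs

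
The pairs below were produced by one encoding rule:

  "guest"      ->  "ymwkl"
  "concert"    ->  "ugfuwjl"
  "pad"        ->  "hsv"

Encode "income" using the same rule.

afugew

Compare letters: g→y is +18, u→m is +18, e→w is +18 — a constant shift. Every letter moves 18 places later in the alphabet, wrapping around z→a.
On income: i+18=a, n+18=f, c+18=u, o+18=g, m+18=e, e+18=w.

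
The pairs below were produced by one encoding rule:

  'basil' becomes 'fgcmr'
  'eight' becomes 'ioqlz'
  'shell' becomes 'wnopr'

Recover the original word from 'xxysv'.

Shifts by position in basil: pos 0: b→f (+4), pos 1: a→g (+6), pos 2: s→c (+10), pos 3: i→m (+4), pos 4: l→r (+6) — repeating every 3. It's a Vigenère-style cipher with numeric key [4,6,10]: position i shifts by key[i mod 3].
Reversing it on xxysv: x−4=t, x−6=r, y−10=o, s−4=o, v−6=p.

troop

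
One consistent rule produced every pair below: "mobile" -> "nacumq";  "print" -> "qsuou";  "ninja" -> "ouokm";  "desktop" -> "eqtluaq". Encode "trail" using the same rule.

usmum

The shift depends on letter class: consonant m→n is +1, but vowel o→a is +12. Two shifts are in play — +12 for a/e/i/o/u, +1 for every other letter.
For trail: t(cons)+1=u, r(cons)+1=s, a(vowel)+12=m, i(vowel)+12=u, l(cons)+1=m.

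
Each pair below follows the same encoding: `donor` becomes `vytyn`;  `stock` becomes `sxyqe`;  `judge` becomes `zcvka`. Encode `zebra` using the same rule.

balng

This is an affine cipher: with a=0,…,z=25, each position x becomes (5x+6) mod 26.
On zebra: z(25)→5·25+6≡1=b; e(4)→5·4+6≡0=a; b(1)→5·1+6≡11=l; r(17)→5·17+6≡13=n; a(0)→5·0+6≡6=g (all mod 26).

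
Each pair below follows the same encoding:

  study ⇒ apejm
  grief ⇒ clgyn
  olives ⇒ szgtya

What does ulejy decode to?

crude

s(18)→a(0) and t(19)→p(15) fit y≡15x+16 (mod 26); the inverse of 15 mod 26 is 7. This is an affine cipher: with a=0,…,z=25, each position x becomes (15x+16) mod 26.
Reversing it on ulejy: u(20)→7·(20−16)≡2=c; l(11)→7·(11−16)≡17=r; e(4)→7·(4−16)≡20=u; j(9)→7·(9−16)≡3=d; y(24)→7·(24−16)≡4=e (all mod 26).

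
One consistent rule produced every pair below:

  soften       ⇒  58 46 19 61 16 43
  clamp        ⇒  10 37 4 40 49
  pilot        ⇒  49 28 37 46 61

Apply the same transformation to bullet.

Each letter becomes 3×(its alphabet position, a=1..z=26) + 1.
Applying it to bullet: b=2→7, u=21→64, l=12→37, l=12→37, e=5→16, t=20→61.

7 64 37 37 16 61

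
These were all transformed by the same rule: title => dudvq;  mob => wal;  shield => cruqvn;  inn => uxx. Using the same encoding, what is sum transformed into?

The shift depends on letter class: consonant t→d is +10, but vowel i→u is +12. Two shifts are in play — +12 for a/e/i/o/u, +10 for every other letter.
Applying it to sum: s(cons)+10=c, u(vowel)+12=g, m(cons)+10=w.

cgw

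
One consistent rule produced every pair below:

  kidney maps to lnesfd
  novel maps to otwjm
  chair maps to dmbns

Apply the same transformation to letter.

Shifts by position in kidney: pos 0: k→l (+1), pos 1: i→n (+5), pos 2: d→e (+1), pos 3: n→s (+5) — repeating every 2. A repeating key of period 2 is used — shifts +1, +5 over and over.
Applying it to letter: l+1=m, e+5=j, t+1=u, t+5=y, e+1=f, r+5=w.

mjuyfw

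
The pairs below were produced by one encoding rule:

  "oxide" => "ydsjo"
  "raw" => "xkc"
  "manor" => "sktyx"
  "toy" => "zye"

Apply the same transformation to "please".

vrokyo

The shift depends on letter class: consonant x→d is +6, but vowel o→y is +10. Two shifts are in play — +10 for a/e/i/o/u, +6 for every other letter.
Applying it to please: p(cons)+6=v, l(cons)+6=r, e(vowel)+10=o, a(vowel)+10=k, s(cons)+6=y, e(vowel)+10=o.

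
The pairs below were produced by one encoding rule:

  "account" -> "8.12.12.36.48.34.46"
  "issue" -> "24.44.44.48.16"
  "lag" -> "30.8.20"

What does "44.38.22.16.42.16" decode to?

sphere

a(#1)→8 and c(#3)→12: differences scale by 2, so n = 2·pos + 6. Each letter becomes 2×(its alphabet position, a=1..z=26) + 6.
Undoing it on 44.38.22.16.42.16: 44→(44−6)÷2=19=s, 38→(38−6)÷2=16=p, 22→(22−6)÷2=8=h, 16→(16−6)÷2=5=e, 42→(42−6)÷2=18=r, 16→(16−6)÷2=5=e.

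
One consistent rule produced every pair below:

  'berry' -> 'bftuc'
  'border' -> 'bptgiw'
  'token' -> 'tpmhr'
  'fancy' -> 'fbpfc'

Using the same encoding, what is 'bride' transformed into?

bskgi

In berry: b→b is +0, e→f is +1, r→t is +2, r→u is +3 — the shift increases by 1 each position. Each letter shifts forward by its position index (0, 1, 2, …) — the shift grows by one for each successive letter.
For bride: b+0=b, r+1=s, i+2=k, d+3=g, e+4=i.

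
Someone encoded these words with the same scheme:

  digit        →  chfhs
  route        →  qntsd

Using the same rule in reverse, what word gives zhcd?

Each letter is shifted forward by 25 in the alphabet (a Caesar shift of +25).
Undoing it on zhcd: z−25=a, h−25=i, c−25=d, d−25=e.

aide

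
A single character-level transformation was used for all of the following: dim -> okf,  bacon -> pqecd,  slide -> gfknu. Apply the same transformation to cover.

tgxqe

The output letters match the input read backwards, each shifted +2: dim reversed is mid. The word is reversed, then every letter is shifted forward by 2.
For cover: reverse → revoc; then shift: r+2=t, e+2=g, v+2=x, o+2=q, c+2=e.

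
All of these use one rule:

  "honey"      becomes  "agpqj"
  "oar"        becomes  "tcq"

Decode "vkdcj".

The output letters match the input read backwards, each shifted +2: honey reversed is yenoh. The word is reversed, then every letter is shifted forward by 2.
Decoding vkdcj: shift back: v−2=t, k−2=i, d−2=b, c−2=a, j−2=h → tibah; then reverse → habit.

habit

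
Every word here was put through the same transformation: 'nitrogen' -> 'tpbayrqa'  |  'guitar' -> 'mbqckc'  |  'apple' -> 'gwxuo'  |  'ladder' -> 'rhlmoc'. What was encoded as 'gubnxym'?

In nitrogen: n→t is +6, i→p is +7, t→b is +8, r→a is +9 — the shift increases by 1 each position. Each letter shifts forward by (position + 6), i.e. 6, 7, 8, … — the shift grows by one for each successive letter.
Undoing it on gubnxym: g−6=a, u−7=n, b−8=t, n−9=e, x−10=n, y−11=n, m−12=a.

antenna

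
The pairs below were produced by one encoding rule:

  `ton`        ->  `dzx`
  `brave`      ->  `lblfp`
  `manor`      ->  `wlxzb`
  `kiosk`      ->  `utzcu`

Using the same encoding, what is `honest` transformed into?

rzxpcd

The shift depends on letter class: consonant t→d is +10, but vowel o→z is +11. Two shifts are in play — +11 for a/e/i/o/u, +10 for every other letter.
On honest: h(cons)+10=r, o(vowel)+11=z, n(cons)+10=x, e(vowel)+11=p, s(cons)+10=c, t(cons)+10=d.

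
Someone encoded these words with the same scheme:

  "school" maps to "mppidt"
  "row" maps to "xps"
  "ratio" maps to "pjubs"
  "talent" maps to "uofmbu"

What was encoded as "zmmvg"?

fully

The output letters match the input read backwards, each shifted +1: school reversed is loohcs. The word is reversed, then every letter is shifted forward by 1.
Undoing it on zmmvg: shift back: z−1=y, m−1=l, m−1=l, v−1=u, g−1=f → ylluf; then reverse → fully.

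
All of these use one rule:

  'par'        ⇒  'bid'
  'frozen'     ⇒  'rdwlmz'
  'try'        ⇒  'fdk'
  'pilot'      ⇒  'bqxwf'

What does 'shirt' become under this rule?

etqdf

The shift depends on letter class: consonant p→b is +12, but vowel a→i is +8. The rule splits by letter class: vowels +8, consonants +12.
On shirt: s(cons)+12=e, h(cons)+12=t, i(vowel)+8=q, r(cons)+12=d, t(cons)+12=f.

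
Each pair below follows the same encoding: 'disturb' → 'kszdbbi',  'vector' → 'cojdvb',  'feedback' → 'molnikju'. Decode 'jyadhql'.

Shifts by position in disturb: pos 0: d→k (+7), pos 1: i→s (+10), pos 2: s→z (+7), pos 3: t→d (+10) — repeating every 2. It's a Vigenère-style cipher with numeric key [7,10]: position i shifts by key[i mod 2].
Decoding jyadhql: j−7=c, y−10=o, a−7=t, d−10=t, h−7=a, q−10=g, l−7=e.

cottage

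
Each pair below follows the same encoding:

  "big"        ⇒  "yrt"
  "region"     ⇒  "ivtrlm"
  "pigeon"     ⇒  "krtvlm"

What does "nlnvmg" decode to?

moment

Each pair mirrors across the alphabet (b↔y, i↔r, g↔t): positions sum to 25. This is the alphabet-reversal cipher (Atbash): a becomes z, b becomes y, etc.
Decoding nlnvmg: n↔m, l↔o, n↔m, v↔e, m↔n, g↔t.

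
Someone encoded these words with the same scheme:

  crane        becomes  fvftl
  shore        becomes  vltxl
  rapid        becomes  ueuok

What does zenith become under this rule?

cisoap

In crane: c→f is +3, r→v is +4, a→f is +5, n→t is +6 — the shift increases by 1 each position. The shift increases by 1 at each position, starting from +3: 3, 4, 5, ….
Applying it to zenith: z+3=c, e+4=i, n+5=s, i+6=o, t+7=a, h+8=p.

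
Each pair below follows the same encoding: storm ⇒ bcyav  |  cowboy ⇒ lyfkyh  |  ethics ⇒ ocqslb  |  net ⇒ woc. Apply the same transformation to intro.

swcay

The rule splits by letter class: vowels +10, consonants +9.
For intro: i(vowel)+10=s, n(cons)+9=w, t(cons)+9=c, r(cons)+9=a, o(vowel)+10=y.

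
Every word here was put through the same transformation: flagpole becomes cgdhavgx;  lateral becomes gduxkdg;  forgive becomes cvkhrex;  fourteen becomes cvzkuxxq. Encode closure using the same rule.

ngvpzkx

f(5)→c(2) and l(11)→g(6) fit y≡5x+3 (mod 26); the inverse of 5 mod 26 is 21. This is an affine cipher: with a=0,…,z=25, each position x becomes (5x+3) mod 26.
For closure: c(2)→5·2+3≡13=n; l(11)→5·11+3≡6=g; o(14)→5·14+3≡21=v; s(18)→5·18+3≡15=p; u(20)→5·20+3≡25=z; r(17)→5·17+3≡10=k; e(4)→5·4+3≡23=x (all mod 26).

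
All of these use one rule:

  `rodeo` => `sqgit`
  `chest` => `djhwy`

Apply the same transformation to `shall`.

In rodeo: r→s is +1, o→q is +2, d→g is +3, e→i is +4 — the shift increases by 1 each position. The shift increases by 1 at each position, starting from +1: 1, 2, 3, ….
Applying it to shall: s+1=t, h+2=j, a+3=d, l+4=p, l+5=q.

tjdpq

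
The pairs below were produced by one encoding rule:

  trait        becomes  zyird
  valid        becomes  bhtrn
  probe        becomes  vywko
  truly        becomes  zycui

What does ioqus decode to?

In trait: t→z is +6, r→y is +7, a→i is +8, i→r is +9 — the shift increases by 1 each position. The shift increases by 1 at each position, starting from +6: 6, 7, 8, ….
Reversing it on ioqus: i−6=c, o−7=h, q−8=i, u−9=l, s−10=i.

chili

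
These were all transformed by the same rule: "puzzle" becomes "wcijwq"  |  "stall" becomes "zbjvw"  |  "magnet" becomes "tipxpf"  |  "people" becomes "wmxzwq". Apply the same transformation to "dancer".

kiwmpd

Each letter shifts forward by (position + 7), i.e. 7, 8, 9, … — the shift grows by one for each successive letter.
Applying it to dancer: d+7=k, a+8=i, n+9=w, c+10=m, e+11=p, r+12=d.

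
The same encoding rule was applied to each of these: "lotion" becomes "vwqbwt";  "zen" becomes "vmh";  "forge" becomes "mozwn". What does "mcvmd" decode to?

venue

The output letters match the input read backwards, each shifted +8: lotion reversed is noitol. Two steps: reverse the string, then apply a Caesar shift of +8.
Undoing it on mcvmd: shift back: m−8=e, c−8=u, v−8=n, m−8=e, d−8=v → eunev; then reverse → venue.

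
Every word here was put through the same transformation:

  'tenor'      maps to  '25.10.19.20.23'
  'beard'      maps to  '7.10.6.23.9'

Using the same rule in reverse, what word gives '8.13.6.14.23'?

t is letter #20 and maps to 25: an offset of 5. The number is (letter's place in the alphabet, a=1) + 5.
Reversing it on 8.13.6.14.23: 8→(8−5)÷1=3=c, 13→(13−5)÷1=8=h, 6→(6−5)÷1=1=a, 14→(14−5)÷1=9=i, 23→(23−5)÷1=18=r.

chair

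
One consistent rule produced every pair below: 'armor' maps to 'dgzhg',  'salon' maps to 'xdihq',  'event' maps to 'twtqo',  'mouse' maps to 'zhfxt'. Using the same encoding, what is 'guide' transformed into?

This is an affine cipher: with a=0,…,z=25, each position x becomes (17x+3) mod 26.
On guide: g(6)→17·6+3≡1=b; u(20)→17·20+3≡5=f; i(8)→17·8+3≡9=j; d(3)→17·3+3≡2=c; e(4)→17·4+3≡19=t (all mod 26).

bfjct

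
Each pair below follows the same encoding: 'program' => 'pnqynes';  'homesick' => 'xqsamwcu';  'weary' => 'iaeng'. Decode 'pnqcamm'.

Treating letters as 0–25, the rule is x ↦ 25x + 4 (mod 26).
Undoing it on pnqcamm: p(15)→25·(15−4)≡15=p; n(13)→25·(13−4)≡17=r; q(16)→25·(16−4)≡14=o; c(2)→25·(2−4)≡2=c; a(0)→25·(0−4)≡4=e; m(12)→25·(12−4)≡18=s; m(12)→25·(12−4)≡18=s (all mod 26).

process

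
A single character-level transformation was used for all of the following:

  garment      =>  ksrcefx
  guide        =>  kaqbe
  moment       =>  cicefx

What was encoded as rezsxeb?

related

g(6)→k(10) and a(0)→s(18) fit y≡3x+18 (mod 26); the inverse of 3 mod 26 is 9. Treating letters as 0–25, the rule is x ↦ 3x + 18 (mod 26).
Decoding rezsxeb: r(17)→9·(17−18)≡17=r; e(4)→9·(4−18)≡4=e; z(25)→9·(25−18)≡11=l; s(18)→9·(18−18)≡0=a; x(23)→9·(23−18)≡19=t; e(4)→9·(4−18)≡4=e; b(1)→9·(1−18)≡3=d (all mod 26).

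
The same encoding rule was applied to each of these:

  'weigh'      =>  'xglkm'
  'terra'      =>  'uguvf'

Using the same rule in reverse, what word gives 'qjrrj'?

In weigh: w→x is +1, e→g is +2, i→l is +3, g→k is +4 — the shift increases by 1 each position. Each letter shifts forward by (position + 1), i.e. 1, 2, 3, … — the shift grows by one for each successive letter.
Undoing it on qjrrj: q−1=p, j−2=h, r−3=o, r−4=n, j−5=e.

phone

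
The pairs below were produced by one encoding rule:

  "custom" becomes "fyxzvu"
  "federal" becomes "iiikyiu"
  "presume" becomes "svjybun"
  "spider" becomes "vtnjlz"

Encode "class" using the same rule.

In custom: c→f is +3, u→y is +4, s→x is +5, t→z is +6 — the shift increases by 1 each position. The shift increases by 1 at each position, starting from +3: 3, 4, 5, ….
Applying it to class: c+3=f, l+4=p, a+5=f, s+6=y, s+7=z.

fpfyz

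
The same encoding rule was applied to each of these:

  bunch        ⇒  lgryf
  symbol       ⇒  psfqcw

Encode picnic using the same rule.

The word is reversed, then every letter is shifted forward by 4.
Applying it to picnic: reverse → cincip; then shift: c+4=g, i+4=m, n+4=r, c+4=g, i+4=m, p+4=t.

gmrgmt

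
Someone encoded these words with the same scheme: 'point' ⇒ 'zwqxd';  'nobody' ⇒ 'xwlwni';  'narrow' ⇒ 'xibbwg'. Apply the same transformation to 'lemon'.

vmwwx

The shift depends on letter class: consonant p→z is +10, but vowel o→w is +8. Vowels shift forward by 8 and consonants shift forward by 10.
Applying it to lemon: l(cons)+10=v, e(vowel)+8=m, m(cons)+10=w, o(vowel)+8=w, n(cons)+10=x.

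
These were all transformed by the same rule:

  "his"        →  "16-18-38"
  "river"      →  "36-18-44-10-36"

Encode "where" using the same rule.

With a=1..z=26, the number is 2·pos.
On where: w=23→46, h=8→16, e=5→10, r=18→36, e=5→10.

46-16-10-36-10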